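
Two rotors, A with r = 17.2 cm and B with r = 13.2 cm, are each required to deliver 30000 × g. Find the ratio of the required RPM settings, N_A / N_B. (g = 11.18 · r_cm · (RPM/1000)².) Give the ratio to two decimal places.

At fixed RCF, N ∝ 1/√r, so N_A/N_B = √(r_B/r_A) = √(13.2/17.2) = √0.767442 = 0.8760.

0.88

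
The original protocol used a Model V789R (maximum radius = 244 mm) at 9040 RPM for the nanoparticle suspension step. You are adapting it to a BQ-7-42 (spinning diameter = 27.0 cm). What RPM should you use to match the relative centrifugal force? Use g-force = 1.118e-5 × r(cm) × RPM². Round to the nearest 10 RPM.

12150 RPM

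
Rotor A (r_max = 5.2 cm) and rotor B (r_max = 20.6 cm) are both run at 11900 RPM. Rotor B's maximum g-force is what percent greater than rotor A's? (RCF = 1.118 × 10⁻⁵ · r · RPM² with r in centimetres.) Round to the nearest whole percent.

296%

At equal RPM, RCF scales linearly with r: ratio = 20.6 / 5.2 = 3.9615.
So rotor B delivers 296.2% more g-force.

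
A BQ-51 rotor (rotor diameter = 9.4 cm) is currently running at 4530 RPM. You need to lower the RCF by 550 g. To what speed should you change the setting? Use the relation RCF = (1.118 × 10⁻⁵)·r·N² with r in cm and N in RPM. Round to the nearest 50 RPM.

r = 9.4 / 2 = 4.7 cm
Current RCF = 1.118 × 10⁻⁵ × 4.7 × (4530)² = 1.118 × 10⁻⁵ × 4.7 × 20,520,900 ≈ 1,078.3 × g
Target RCF = 1,078.3 − 550 = 528.3 × g
N² = 528.3 / (5.2546 × 10⁻⁵) = 10,054,048
N ≈ √10,054,048 ≈ 3,170.8

N₂ ≈ 3150 RPM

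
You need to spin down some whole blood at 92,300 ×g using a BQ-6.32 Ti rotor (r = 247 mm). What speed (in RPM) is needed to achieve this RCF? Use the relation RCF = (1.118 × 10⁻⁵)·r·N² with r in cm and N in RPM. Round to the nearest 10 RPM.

r = 247 mm = 24.7 cm
RCF = 1.118 × 10⁻⁵ × r × N²
92,300 = 1.118 × 10⁻⁵ × 24.7 × N²
N² = 92,300 / (27.6146 × 10⁻⁵) = 334,243,480
N ≈ √334,243,480 ≈ 18,282.3

N ≈ 18280 RPM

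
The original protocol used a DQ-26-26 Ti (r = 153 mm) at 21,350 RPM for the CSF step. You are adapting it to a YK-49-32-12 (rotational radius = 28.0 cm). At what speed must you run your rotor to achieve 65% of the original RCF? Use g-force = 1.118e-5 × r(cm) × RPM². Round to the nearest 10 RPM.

Original rotor: r = 153 mm = 15.3 cm
RCF_original = 1.118 × 10⁻⁵ × 15.3 × (21350)² = 1.118 × 10⁻⁵ × 15.3 × 455,822,500 ≈ 77,970.3 × g
Target RCF = 0.65 × 77,970.3 ≈ 50,680.7 × g
50,680.7 = 1.118 × 10⁻⁵ × 28 × N²
N² = 50,680.7 / (31.304 × 10⁻⁵) = 161,898,479
N ≈ √161,898,479 ≈ 12,723.9

12720 RPM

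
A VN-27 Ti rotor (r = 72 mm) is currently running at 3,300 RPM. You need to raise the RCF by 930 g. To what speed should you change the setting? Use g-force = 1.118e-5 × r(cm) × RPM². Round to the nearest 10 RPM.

r = 72 mm = 7.2 cm
Current RCF = 1.118 × 10⁻⁵ × 7.2 × (3300)² = 1.118 × 10⁻⁵ × 7.2 × 10,890,000 ≈ 876.6 × g
Target RCF = 876.6 + 930 = 1,806.6 × g
N² = 1,806.6 / (8.0496 × 10⁻⁵) = 22,443,351
N ≈ √22,443,351 ≈ 4,737.4

N₂ ≈ 4740 RPM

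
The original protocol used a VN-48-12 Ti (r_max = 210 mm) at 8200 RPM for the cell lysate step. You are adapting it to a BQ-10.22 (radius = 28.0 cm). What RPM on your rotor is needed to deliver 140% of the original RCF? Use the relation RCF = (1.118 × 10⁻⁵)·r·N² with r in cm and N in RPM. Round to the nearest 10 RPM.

8400 RPM

Original rotor: r = 210 mm = 21.0 cm
RCF = 1.118 × 10⁻⁵ × r × N²
RCF_original = 1.118 × 10⁻⁵ × 21 × (8200)² = 1.118 × 10⁻⁵ × 21 × 67,240,000 ≈ 15,786.6 × g
Target RCF = 1.4 × 15,786.6 ≈ 22,101.2 × g
22,101.2 = 1.118 × 10⁻⁵ × 28 × N²
N² = 22,101.2 / (31.304 × 10⁻⁵) = 70,601,840
N ≈ √70,601,840 ≈ 8,402.5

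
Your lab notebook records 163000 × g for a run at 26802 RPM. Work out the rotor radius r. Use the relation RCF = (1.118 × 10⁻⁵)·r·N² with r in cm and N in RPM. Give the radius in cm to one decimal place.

≈ 20.3 cm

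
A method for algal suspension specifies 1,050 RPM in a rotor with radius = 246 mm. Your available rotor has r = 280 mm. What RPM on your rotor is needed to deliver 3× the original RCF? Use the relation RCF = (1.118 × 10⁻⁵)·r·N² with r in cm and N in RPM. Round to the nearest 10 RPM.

1700 RPM

Original rotor: r = 246 mm = 24.6 cm
RCF = 1.118 × 10⁻⁵ × r × N²
RCF_original = 1.118 × 10⁻⁵ × 24.6 × (1050)² = 1.118 × 10⁻⁵ × 24.6 × 1,102,500 ≈ 303.2 × g
Target RCF = 3 × 303.2 ≈ 909.6 × g
Your rotor: r = 280 mm = 28.0 cm
909.6 = 1.118 × 10⁻⁵ × 28 × N²
N² = 909.6 / (31.304 × 10⁻⁵) = 2,905,699
N ≈ √2,905,699 ≈ 1,704.6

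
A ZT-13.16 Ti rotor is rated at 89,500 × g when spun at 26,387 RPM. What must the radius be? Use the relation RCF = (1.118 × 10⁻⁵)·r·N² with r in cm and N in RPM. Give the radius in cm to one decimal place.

≈ 11.5 cm

89500 = 1.118 × 10⁻⁵ × r × (26387)²
r = 89500 / (1.118 × 10⁻⁵ × 696,273,769) = 89500 / 7784.341 ≈ 11.497 cm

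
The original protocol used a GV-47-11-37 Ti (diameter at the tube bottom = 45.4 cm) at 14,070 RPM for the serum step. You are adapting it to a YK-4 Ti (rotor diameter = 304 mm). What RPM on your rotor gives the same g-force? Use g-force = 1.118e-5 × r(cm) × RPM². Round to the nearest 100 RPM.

Original rotor: r = 45.4 / 2 = 22.7 cm
RCF_original = 1.118 × 10⁻⁵ × 22.7 × (14070)² = 1.118 × 10⁻⁵ × 22.7 × 197,964,900 ≈ 50,240.7 × g
Your rotor: r = 304 mm / 2 = 152 mm = 15.2 cm
50,240.7 = 1.118 × 10⁻⁵ × 15.2 × N²
N² = 50,240.7 / (16.9936 × 10⁻⁵) = 295,644,831
N ≈ √295,644,831 ≈ 17,194.3

≈ 17200 RPM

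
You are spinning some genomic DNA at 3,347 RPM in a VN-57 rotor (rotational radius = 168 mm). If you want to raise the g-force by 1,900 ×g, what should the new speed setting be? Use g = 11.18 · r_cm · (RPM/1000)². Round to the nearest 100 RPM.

N₂ ≈ 4600 RPM

r = 168 mm = 16.8 cm
Current RCF = 11.18 × 16.8 × (3.347)² = 11.18 × 16.8 × 11.202409 ≈ 2,104.1 × g
Target RCF = 2,104.1 + 1,900 = 4,004.1 × g
(N/1000)² = 4,004.1 / 187.824 = 21.31836
N = 1000 × √21.31836 ≈ 4,617.2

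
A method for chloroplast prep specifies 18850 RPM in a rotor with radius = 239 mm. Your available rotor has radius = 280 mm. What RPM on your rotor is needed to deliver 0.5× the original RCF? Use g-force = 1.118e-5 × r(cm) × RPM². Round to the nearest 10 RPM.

Original rotor: r = 239 mm = 23.9 cm
RCF = 1.118 × 10⁻⁵ × r × N²
RCF_original = 1.118 × 10⁻⁵ × 23.9 × (18850)² = 1.118 × 10⁻⁵ × 23.9 × 355,322,500 ≈ 94,942.9 × g
Target RCF = 0.5 × 94,942.9 ≈ 47,471.4 × g
Your rotor: r = 280 mm = 28.0 cm
47,471.4 = 1.118 × 10⁻⁵ × 28 × N²
N² = 47,471.4 / (31.304 × 10⁻⁵) = 151,646,435
N ≈ √151,646,435 ≈ 12,314.5

≈ 12310 RPM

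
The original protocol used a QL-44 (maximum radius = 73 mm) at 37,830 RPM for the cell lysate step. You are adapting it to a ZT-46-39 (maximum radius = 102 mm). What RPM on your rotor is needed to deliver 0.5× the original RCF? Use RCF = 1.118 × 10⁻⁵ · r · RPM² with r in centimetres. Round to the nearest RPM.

22630 RPM

Original rotor: r = 73 mm = 7.3 cm
RCF = 1.118 × 10⁻⁵ × r × N²
RCF_original = 1.118 × 10⁻⁵ × 7.3 × (37830)² = 1.118 × 10⁻⁵ × 7.3 × 1,431,108,900 ≈ 116,798.5 × g
Target RCF = 0.5 × 116,798.5 ≈ 58,399.2 × g
Your rotor: r = 102 mm = 10.2 cm
58,399.2 = 1.118 × 10⁻⁵ × 10.2 × N²
N² = 58,399.2 / (11.4036 × 10⁻⁵) = 512,111,965
N ≈ √512,111,965 ≈ 22,629.9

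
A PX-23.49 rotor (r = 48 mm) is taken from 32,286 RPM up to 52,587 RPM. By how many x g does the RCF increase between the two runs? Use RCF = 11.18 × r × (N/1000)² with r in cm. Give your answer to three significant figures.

≈ 92500 x g

r = 48 mm = 4.8 cm
RCF₁ = 11.18 × 4.8 × (32.286)² = 11.18 × 4.8 × 1,042.385796 ≈ 55,938.6 × g
RCF₂ = 11.18 × 4.8 × (52.587)² = 11.18 × 4.8 × 2,765.392569 ≈ 148,402 × g
Increase = 148,402 − 55,938.6 = 92,463.4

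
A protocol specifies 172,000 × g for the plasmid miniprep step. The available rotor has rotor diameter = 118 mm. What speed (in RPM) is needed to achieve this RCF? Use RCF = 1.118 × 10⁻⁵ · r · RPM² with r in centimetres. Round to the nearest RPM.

r = 118 mm / 2 = 59 mm = 5.9 cm
RCF = 1.118 × 10⁻⁵ × r × N²
172,000 = 1.118 × 10⁻⁵ × 5.9 × N²
N² = 172,000 / (6.5962 × 10⁻⁵) = 2,607,561,930
N ≈ √2,607,561,930 ≈ 51,064.3

≈ 51064 RPM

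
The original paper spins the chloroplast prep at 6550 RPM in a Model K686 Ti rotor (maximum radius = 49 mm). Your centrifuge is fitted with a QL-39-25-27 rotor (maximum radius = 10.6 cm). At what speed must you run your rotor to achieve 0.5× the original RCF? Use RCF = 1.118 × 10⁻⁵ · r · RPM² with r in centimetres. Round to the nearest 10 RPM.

3150 RPM

Original rotor: r = 49 mm = 4.9 cm
RCF_original = 1.118 × 10⁻⁵ × 4.9 × (6550)² = 1.118 × 10⁻⁵ × 4.9 × 42,902,500 ≈ 2,350.3 × g
Target RCF = 0.5 × 2,350.3 ≈ 1,175.2 × g
1,175.2 = 1.118 × 10⁻⁵ × 10.6 × N²
N² = 1,175.2 / (11.8508 × 10⁻⁵) = 9,916,630
N ≈ √9,916,630 ≈ 3,149.1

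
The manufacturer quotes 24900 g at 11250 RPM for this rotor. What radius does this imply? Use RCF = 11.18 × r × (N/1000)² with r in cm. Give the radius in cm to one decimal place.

RCF = 11.18 × r × (N/1000)²
24900 = 11.18 × r × (11.25)²
r = 24900 / (11.18 × 126.5625) = 24900 / 1414.969 ≈ 17.598 cm

≈ 17.6 cm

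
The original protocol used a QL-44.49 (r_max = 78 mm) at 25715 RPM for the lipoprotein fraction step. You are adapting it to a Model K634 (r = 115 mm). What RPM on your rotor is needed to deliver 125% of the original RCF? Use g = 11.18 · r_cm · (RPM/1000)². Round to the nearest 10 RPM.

23680 RPM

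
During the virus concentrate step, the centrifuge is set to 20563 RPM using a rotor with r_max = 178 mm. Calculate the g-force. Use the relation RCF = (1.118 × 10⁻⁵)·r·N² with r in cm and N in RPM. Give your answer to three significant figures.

r = 178 mm = 17.8 cm
RCF = 1.118 × 10⁻⁵ × r × N²
RCF = 1.118 × 10⁻⁵ × 17.8 × (20563)² = 1.118 × 10⁻⁵ × 17.8 × 422,836,969 ≈ 84,146.2 × g

84100 x g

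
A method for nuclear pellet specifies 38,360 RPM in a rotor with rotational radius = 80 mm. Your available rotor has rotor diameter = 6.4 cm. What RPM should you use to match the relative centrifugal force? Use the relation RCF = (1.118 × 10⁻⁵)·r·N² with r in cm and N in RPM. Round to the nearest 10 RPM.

Original rotor: r = 80 mm = 8.0 cm
RCF_original = 1.118 × 10⁻⁵ × 8 × (38360)² = 1.118 × 10⁻⁵ × 8 × 1,471,489,600 ≈ 131,610 × g
Your rotor: r = 6.4 / 2 = 3.2 cm
131,610 = 1.118 × 10⁻⁵ × 3.2 × N²
N² = 131,610 / (3.5776 × 10⁻⁵) = 3,678,723,166
N ≈ √3,678,723,166 ≈ 60,652.5

60650 RPM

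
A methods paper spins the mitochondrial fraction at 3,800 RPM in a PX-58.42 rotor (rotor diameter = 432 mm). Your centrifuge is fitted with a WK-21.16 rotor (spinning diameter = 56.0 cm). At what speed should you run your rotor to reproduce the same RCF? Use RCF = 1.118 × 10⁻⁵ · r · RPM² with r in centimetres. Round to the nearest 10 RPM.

3340 RPM

Original rotor: r = 432 mm / 2 = 216 mm = 21.6 cm
RCF = 1.118 × 10⁻⁵ × r × N²
RCF_original = 1.118 × 10⁻⁵ × 21.6 × (3800)² = 1.118 × 10⁻⁵ × 21.6 × 14,440,000 ≈ 3,487.1 × g
Your rotor: r = 56.0 / 2 = 28 cm
3,487.1 = 1.118 × 10⁻⁵ × 28 × N²
N² = 3,487.1 / (31.304 × 10⁻⁵) = 11,139,471
N ≈ √11,139,471 ≈ 3,337.6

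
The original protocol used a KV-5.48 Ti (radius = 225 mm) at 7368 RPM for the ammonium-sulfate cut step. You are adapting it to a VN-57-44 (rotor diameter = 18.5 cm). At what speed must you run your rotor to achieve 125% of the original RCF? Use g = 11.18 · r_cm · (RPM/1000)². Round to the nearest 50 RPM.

Original rotor: r = 225 mm = 22.5 cm
RCF_original = 11.18 × 22.5 × (7.368)² = 11.18 × 22.5 × 54.287424 ≈ 13,656 × g
Target RCF = 1.25 × 13,656 ≈ 17,070 × g
Your rotor: r = 18.5 / 2 = 9.25 cm
17,070 = 11.18 × 9.25 × (N/1000)²
(N/1000)² = 17,070 / 103.415 = 165.0631
N = 1000 × √165.0631 ≈ 12,847.7

≈ 12850 RPM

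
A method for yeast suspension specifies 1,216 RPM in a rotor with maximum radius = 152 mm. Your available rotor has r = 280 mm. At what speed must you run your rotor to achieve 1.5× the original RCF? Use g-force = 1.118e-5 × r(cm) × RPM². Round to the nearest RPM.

Original rotor: r = 152 mm = 15.2 cm
RCF = 1.118 × 10⁻⁵ × r × N²
RCF_original = 1.118 × 10⁻⁵ × 15.2 × (1216)² = 1.118 × 10⁻⁵ × 15.2 × 1,478,656 ≈ 251.3 × g
Target RCF = 1.5 × 251.3 ≈ 377 × g
Your rotor: r = 280 mm = 28.0 cm
377 = 1.118 × 10⁻⁵ × 28 × N²
N² = 377 / (31.304 × 10⁻⁵) = 1,204,319
N ≈ √1,204,319 ≈ 1,097.4

1097 RPM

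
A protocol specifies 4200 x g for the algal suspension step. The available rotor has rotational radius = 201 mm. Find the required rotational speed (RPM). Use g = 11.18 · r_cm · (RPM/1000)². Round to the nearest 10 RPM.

≈ 4320 RPM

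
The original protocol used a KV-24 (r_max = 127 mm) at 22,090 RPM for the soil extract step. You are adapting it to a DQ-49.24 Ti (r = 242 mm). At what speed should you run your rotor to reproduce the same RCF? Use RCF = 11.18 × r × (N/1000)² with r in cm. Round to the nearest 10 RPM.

Original rotor: r = 127 mm = 12.7 cm
RCF_original = 11.18 × 12.7 × (22.09)² = 11.18 × 12.7 × 487.9681 ≈ 69,284.6 × g
Your rotor: r = 242 mm = 24.2 cm
69,284.6 = 11.18 × 24.2 × (N/1000)²
(N/1000)² = 69,284.6 / 270.556 = 256.0823
N = 1000 × √256.0823 ≈ 16,002.6

16000 RPM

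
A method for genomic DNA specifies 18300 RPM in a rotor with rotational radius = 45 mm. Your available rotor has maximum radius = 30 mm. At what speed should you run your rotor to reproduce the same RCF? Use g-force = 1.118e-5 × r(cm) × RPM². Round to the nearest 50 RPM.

Original rotor: r = 45 mm = 4.5 cm
RCF_original = 1.118 × 10⁻⁵ × 4.5 × (18300)² = 1.118 × 10⁻⁵ × 4.5 × 334,890,000 ≈ 16,848.3 × g
Your rotor: r = 30 mm = 3.0 cm
16,848.3 = 1.118 × 10⁻⁵ × 3 × N²
N² = 16,848.3 / (3.354 × 10⁻⁵) = 502,334,526
N ≈ √502,334,526 ≈ 22,412.8

22400 RPM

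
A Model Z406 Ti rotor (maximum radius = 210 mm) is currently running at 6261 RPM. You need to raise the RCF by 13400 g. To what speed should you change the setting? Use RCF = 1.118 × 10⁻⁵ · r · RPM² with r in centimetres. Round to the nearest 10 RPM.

r = 210 mm = 21.0 cm
Current RCF = 1.118 × 10⁻⁵ × 21 × (6261)² = 1.118 × 10⁻⁵ × 21 × 39,200,121 ≈ 9,203.4 × g
Target RCF = 9,203.4 + 13,400 = 22,603.4 × g
N² = 22,603.4 / (23.478 × 10⁻⁵) = 96,274,810
N ≈ √96,274,810 ≈ 9,812.0

9810 RPM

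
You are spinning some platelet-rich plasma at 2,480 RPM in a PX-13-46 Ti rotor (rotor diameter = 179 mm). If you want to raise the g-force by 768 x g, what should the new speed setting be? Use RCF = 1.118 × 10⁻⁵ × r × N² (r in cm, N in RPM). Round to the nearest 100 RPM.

r = 179 mm / 2 = 89.5 mm = 8.95 cm
Current RCF = 1.118 × 10⁻⁵ × 8.95 × (2480)² = 1.118 × 10⁻⁵ × 8.95 × 6,150,400 ≈ 615.4 × g
Target RCF = 615.4 + 768 = 1,383.4 × g
N² = 1,383.4 / (10.0061 × 10⁻⁵) = 13,825,566
N ≈ √13,825,566 ≈ 3,718.3

3700 RPM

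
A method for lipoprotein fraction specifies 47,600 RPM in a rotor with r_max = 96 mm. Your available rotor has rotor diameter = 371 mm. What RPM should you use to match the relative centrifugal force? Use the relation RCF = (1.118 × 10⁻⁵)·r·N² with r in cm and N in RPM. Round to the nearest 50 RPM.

≈ 34250 RPM

Original rotor: r = 96 mm = 9.6 cm
RCF = 1.118 × 10⁻⁵ × r × N²
RCF_original = 1.118 × 10⁻⁵ × 9.6 × (47600)² = 1.118 × 10⁻⁵ × 9.6 × 2,265,760,000 ≈ 243,179.5 × g
Your rotor: r = 371 mm / 2 = 185.5 mm = 18.55 cm
243,179.5 = 1.118 × 10⁻⁵ × 18.55 × N²
N² = 243,179.5 / (20.7389 × 10⁻⁵) = 1,172,576,655
N ≈ √1,172,576,655 ≈ 34,242.9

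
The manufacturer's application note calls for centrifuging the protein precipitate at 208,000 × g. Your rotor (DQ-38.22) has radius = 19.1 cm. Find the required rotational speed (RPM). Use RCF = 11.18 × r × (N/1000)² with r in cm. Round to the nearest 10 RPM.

≈ 31210 RPM

208,000 = 11.18 × 19.1 × (N/1000)²
(N/1000)² = 208,000 / 213.538 = 974.0655
N = 1000 × √974.0655 ≈ 31,210.0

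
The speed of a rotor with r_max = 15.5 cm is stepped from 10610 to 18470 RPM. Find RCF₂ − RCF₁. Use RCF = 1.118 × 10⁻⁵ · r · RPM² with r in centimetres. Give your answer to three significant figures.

≈ 39600 × g

RCF₁ = 1.118 × 10⁻⁵ × 15.5 × (10610)² = 1.118 × 10⁻⁵ × 15.5 × 112,572,100 ≈ 19,507.6 × g
RCF₂ = 1.118 × 10⁻⁵ × 15.5 × (18470)² = 1.118 × 10⁻⁵ × 15.5 × 341,140,900 ≈ 59,116.3 × g
Increase = 59,116.3 − 19,507.6 = 39,608.7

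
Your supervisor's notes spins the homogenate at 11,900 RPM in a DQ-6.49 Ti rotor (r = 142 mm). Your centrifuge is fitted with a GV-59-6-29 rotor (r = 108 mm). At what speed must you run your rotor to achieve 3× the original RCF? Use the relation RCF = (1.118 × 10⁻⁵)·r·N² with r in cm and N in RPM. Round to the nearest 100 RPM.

23600 RPM

Original rotor: r = 142 mm = 14.2 cm
RCF_original = 1.118 × 10⁻⁵ × 14.2 × (11900)² = 1.118 × 10⁻⁵ × 14.2 × 141,610,000 ≈ 22,481.4 × g
Target RCF = 3 × 22,481.4 ≈ 67,444.2 × g
Your rotor: r = 108 mm = 10.8 cm
67,444.2 = 1.118 × 10⁻⁵ × 10.8 × N²
N² = 67,444.2 / (12.0744 × 10⁻⁵) = 558,571,855
N ≈ √558,571,855 ≈ 23,634.1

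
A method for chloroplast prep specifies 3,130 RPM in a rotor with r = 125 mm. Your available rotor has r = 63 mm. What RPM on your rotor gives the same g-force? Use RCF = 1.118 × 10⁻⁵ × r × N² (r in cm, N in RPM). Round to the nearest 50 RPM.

≈ 4400 RPM

Original rotor: r = 125 mm = 12.5 cm
RCF = 1.118 × 10⁻⁵ × r × N²
RCF_original = 1.118 × 10⁻⁵ × 12.5 × (3130)² = 1.118 × 10⁻⁵ × 12.5 × 9,796,900 ≈ 1,369.1 × g
Your rotor: r = 63 mm = 6.3 cm
1,369.1 = 1.118 × 10⁻⁵ × 6.3 × N²
N² = 1,369.1 / (7.0434 × 10⁻⁵) = 19,438,055
N ≈ √19,438,055 ≈ 4,408.9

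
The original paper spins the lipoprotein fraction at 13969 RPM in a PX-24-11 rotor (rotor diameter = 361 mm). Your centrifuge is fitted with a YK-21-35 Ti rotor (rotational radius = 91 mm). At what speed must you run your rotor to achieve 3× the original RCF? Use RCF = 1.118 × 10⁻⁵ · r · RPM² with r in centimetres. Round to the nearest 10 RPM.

Original rotor: r = 361 mm / 2 = 180.5 mm = 18.05 cm
RCF_original = 1.118 × 10⁻⁵ × 18.05 × (13969)² = 1.118 × 10⁻⁵ × 18.05 × 195,132,961 ≈ 39,377.6 × g
Target RCF = 3 × 39,377.6 ≈ 118,132.8 × g
Your rotor: r = 91 mm = 9.1 cm
118,132.8 = 1.118 × 10⁻⁵ × 9.1 × N²
N² = 118,132.8 / (10.1738 × 10⁻⁵) = 1,161,147,261
N ≈ √1,161,147,261 ≈ 34,075.6

≈ 34080 RPM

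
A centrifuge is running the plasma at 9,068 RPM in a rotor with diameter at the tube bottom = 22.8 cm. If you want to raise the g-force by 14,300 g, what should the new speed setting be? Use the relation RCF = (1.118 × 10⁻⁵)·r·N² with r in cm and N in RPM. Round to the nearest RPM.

r = 22.8 / 2 = 11.4 cm
Current RCF = 1.118 × 10⁻⁵ × 11.4 × (9068)² = 1.118 × 10⁻⁵ × 11.4 × 82,228,624 ≈ 10,480.2 × g
Target RCF = 10,480.2 + 14,300 = 24,780.2 × g
N² = 24,780.2 / (12.7452 × 10⁻⁵) = 194,427,706
N ≈ √194,427,706 ≈ 13,943.7

≈ 13944 RPM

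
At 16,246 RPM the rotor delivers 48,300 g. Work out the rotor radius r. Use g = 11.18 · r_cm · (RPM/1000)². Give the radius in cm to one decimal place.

RCF = 11.18 × r × (N/1000)²
48300 = 11.18 × r × (16.246)²
r = 48300 / (11.18 × 263.932516) = 48300 / 2950.766 ≈ 16.369 cm

16.4 cm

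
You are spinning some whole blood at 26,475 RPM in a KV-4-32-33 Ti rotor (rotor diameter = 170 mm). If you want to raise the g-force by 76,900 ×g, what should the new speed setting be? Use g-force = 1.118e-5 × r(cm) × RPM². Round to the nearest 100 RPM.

r = 170 mm / 2 = 85 mm = 8.5 cm
Current RCF = 1.118 × 10⁻⁵ × 8.5 × (26475)² = 1.118 × 10⁻⁵ × 8.5 × 700,925,625 ≈ 66,609 × g
Target RCF = 66,609 + 76,900 = 143,509 × g
N² = 143,509 / (9.503 × 10⁻⁵) = 1,510,144,165
N ≈ √1,510,144,165 ≈ 38,860.6

N₂ ≈ 38900 RPM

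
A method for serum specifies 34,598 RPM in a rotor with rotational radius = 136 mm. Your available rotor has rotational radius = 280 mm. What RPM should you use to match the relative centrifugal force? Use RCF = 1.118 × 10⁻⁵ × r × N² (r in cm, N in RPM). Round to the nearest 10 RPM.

24110 RPM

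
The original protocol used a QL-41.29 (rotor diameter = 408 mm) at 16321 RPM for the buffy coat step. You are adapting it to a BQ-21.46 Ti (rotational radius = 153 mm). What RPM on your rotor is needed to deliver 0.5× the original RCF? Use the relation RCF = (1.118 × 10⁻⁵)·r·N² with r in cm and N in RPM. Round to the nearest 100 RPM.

13300 RPM

Original rotor: r = 408 mm / 2 = 204 mm = 20.4 cm
RCF_original = 1.118 × 10⁻⁵ × 20.4 × (16321)² = 1.118 × 10⁻⁵ × 20.4 × 266,375,041 ≈ 60,752.7 × g
Target RCF = 0.5 × 60,752.7 ≈ 30,376.3 × g
Your rotor: r = 153 mm = 15.3 cm
30,376.3 = 1.118 × 10⁻⁵ × 15.3 × N²
N² = 30,376.3 / (17.1054 × 10⁻⁵) = 177,583,102
N ≈ √177,583,102 ≈ 13,326.0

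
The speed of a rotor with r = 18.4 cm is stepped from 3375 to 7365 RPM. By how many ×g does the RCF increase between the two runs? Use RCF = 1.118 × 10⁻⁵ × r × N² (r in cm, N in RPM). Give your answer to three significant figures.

8820 ×g

RCF₁ = 1.118 × 10⁻⁵ × 18.4 × (3375)² = 1.118 × 10⁻⁵ × 18.4 × 11,390,625 ≈ 2,343.2 × g
RCF₂ = 1.118 × 10⁻⁵ × 18.4 × (7365)² = 1.118 × 10⁻⁵ × 18.4 × 54,243,225 ≈ 11,158.5 × g
Increase = 11,158.5 − 2,343.2 = 8,815.3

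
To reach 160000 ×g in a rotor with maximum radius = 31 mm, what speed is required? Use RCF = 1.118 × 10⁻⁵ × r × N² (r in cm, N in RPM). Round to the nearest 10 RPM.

N ≈ 67950 RPM

r = 31 mm = 3.1 cm
160,000 = 1.118 × 10⁻⁵ × 3.1 × N²
N² = 160,000 / (3.4658 × 10⁻⁵) = 4,616,538,750
N ≈ √4,616,538,750 ≈ 67,945.1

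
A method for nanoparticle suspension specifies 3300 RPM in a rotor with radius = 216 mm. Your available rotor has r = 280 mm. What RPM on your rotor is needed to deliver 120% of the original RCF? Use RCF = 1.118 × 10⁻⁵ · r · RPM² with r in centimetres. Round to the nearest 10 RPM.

≈ 3180 RPM

Original rotor: r = 216 mm = 21.6 cm
RCF_original = 1.118 × 10⁻⁵ × 21.6 × (3300)² = 1.118 × 10⁻⁵ × 21.6 × 10,890,000 ≈ 2,629.8 × g
Target RCF = 1.2 × 2,629.8 ≈ 3,155.8 × g
Your rotor: r = 280 mm = 28.0 cm
3,155.8 = 1.118 × 10⁻⁵ × 28 × N²
N² = 3,155.8 / (31.304 × 10⁻⁵) = 10,081,140
N ≈ √10,081,140 ≈ 3,175.1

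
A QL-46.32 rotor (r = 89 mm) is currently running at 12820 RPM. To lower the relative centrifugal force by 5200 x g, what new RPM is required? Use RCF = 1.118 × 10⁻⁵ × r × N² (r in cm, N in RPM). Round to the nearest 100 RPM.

r = 89 mm = 8.9 cm
Current RCF = 1.118 × 10⁻⁵ × 8.9 × (12820)² = 1.118 × 10⁻⁵ × 8.9 × 164,352,400 ≈ 16,353.4 × g
Target RCF = 16,353.4 − 5,200 = 11,153.4 × g
N² = 11,153.4 / (9.9502 × 10⁻⁵) = 112,092,219
N ≈ √112,092,219 ≈ 10,587.4

≈ 10600 RPM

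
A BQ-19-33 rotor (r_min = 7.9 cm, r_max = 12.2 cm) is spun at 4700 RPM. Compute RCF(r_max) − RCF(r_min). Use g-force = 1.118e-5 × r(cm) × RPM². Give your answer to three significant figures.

1060 g

ΔRCF = 1.118 × 10⁻⁵ × (r_max − r_min) × N² = 1.118 × 10⁻⁵ × 4.3 × 22,090,000 ≈ 1,062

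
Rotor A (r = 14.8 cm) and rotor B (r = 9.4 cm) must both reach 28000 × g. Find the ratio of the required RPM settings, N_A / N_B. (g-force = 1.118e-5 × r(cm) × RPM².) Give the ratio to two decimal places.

0.80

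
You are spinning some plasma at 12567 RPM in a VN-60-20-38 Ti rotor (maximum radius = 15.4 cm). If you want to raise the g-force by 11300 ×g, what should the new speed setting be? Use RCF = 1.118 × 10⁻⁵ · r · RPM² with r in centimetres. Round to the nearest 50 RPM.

≈ 14950 RPM

Current RCF = 1.118 × 10⁻⁵ × 15.4 × (12567)² = 1.118 × 10⁻⁵ × 15.4 × 157,929,489 ≈ 27,191 × g
Target RCF = 27,191 + 11,300 = 38,491 × g
N² = 38,491 / (17.2172 × 10⁻⁵) = 223,561,322
N ≈ √223,561,322 ≈ 14,952.0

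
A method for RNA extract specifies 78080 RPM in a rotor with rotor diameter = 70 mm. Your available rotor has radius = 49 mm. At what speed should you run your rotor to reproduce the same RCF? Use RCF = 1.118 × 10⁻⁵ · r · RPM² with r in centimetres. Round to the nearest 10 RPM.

Original rotor: r = 70 mm / 2 = 35 mm = 3.5 cm
RCF = 1.118 × 10⁻⁵ × r × N²
RCF_original = 1.118 × 10⁻⁵ × 3.5 × (78080)² = 1.118 × 10⁻⁵ × 3.5 × 6,096,486,400 ≈ 238,555.5 × g
Your rotor: r = 49 mm = 4.9 cm
238,555.5 = 1.118 × 10⁻⁵ × 4.9 × N²
N² = 238,555.5 / (5.4782 × 10⁻⁵) = 4,354,632,909
N ≈ √4,354,632,909 ≈ 65,989.6

65990 RPM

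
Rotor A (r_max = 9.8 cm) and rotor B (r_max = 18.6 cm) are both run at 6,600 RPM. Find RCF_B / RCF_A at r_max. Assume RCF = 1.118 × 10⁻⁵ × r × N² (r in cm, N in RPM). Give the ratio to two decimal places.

1.90

At fixed N, RCF ∝ r, so RCF_B/RCF_A = r_B/r_A = 18.6 / 9.8 = 1.8980.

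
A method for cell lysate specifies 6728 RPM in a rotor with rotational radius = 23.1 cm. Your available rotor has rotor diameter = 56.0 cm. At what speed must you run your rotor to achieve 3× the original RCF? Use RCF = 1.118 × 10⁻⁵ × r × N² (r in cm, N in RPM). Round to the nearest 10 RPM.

RCF_original = 1.118 × 10⁻⁵ × 23.1 × (6728)² = 1.118 × 10⁻⁵ × 23.1 × 45,265,984 ≈ 11,690.3 × g
Target RCF = 3 × 11,690.3 ≈ 35,070.9 × g
Your rotor: r = 56.0 / 2 = 28 cm
35,070.9 = 1.118 × 10⁻⁵ × 28 × N²
N² = 35,070.9 / (31.304 × 10⁻⁵) = 112,033,286
N ≈ √112,033,286 ≈ 10,584.6

10580 RPM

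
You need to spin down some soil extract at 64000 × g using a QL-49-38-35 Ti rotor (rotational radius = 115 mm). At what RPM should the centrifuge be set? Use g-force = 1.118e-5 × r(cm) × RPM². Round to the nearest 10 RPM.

22310 RPM

r = 115 mm = 11.5 cm
64,000 = 1.118 × 10⁻⁵ × 11.5 × N²
N² = 64,000 / (12.857 × 10⁻⁵) = 497,783,309
N ≈ √497,783,309 ≈ 22,311.1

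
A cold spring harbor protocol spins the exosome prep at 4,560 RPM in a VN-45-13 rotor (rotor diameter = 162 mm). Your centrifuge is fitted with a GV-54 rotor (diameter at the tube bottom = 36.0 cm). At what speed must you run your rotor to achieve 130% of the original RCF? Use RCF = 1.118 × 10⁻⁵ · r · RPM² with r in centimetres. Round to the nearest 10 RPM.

Original rotor: r = 162 mm / 2 = 81 mm = 8.1 cm
RCF_original = 1.118 × 10⁻⁵ × 8.1 × (4560)² = 1.118 × 10⁻⁵ × 8.1 × 20,793,600 ≈ 1,883 × g
Target RCF = 1.3 × 1,883 ≈ 2,447.9 × g
Your rotor: r = 36.0 / 2 = 18 cm
2,447.9 = 1.118 × 10⁻⁵ × 18 × N²
N² = 2,447.9 / (20.124 × 10⁻⁵) = 12,164,083
N ≈ √12,164,083 ≈ 3,487.7

≈ 3490 RPM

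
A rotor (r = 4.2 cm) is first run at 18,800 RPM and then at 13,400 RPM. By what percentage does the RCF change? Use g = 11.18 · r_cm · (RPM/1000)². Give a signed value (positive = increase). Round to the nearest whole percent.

RCF ∝ N², so the ratio is (13400/18800)² = (0.712766)² = 0.5080.
Change = 0.5080 − 1 = -0.4920 → -49.2%.

-49%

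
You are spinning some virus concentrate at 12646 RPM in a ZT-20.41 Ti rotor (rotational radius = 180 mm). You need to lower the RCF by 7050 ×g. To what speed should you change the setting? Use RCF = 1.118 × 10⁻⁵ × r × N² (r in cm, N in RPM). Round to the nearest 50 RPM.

r = 180 mm = 18.0 cm
Current RCF = 1.118 × 10⁻⁵ × 18 × (12646)² = 1.118 × 10⁻⁵ × 18 × 159,921,316 ≈ 32,182.6 × g
Target RCF = 32,182.6 − 7,050 = 25,132.6 × g
N² = 25,132.6 / (20.124 × 10⁻⁵) = 124,888,690
N ≈ √124,888,690 ≈ 11,175.4

N₂ ≈ 11200 RPM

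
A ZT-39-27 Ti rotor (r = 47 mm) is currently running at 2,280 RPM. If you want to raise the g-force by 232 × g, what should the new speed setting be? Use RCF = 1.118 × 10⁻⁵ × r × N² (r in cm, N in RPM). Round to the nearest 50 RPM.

r = 47 mm = 4.7 cm
Current RCF = 1.118 × 10⁻⁵ × 4.7 × (2280)² = 1.118 × 10⁻⁵ × 4.7 × 5,198,400 ≈ 273.2 × g
Target RCF = 273.2 + 232 = 505.2 × g
N² = 505.2 / (5.2546 × 10⁻⁵) = 9,614,433
N ≈ √9,614,433 ≈ 3,100.7

≈ 3100 RPM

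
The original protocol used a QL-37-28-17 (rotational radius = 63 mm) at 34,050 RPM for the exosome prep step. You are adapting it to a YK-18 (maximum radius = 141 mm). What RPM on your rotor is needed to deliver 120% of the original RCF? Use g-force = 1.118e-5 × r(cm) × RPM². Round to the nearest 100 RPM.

Original rotor: r = 63 mm = 6.3 cm
RCF = 1.118 × 10⁻⁵ × r × N²
RCF_original = 1.118 × 10⁻⁵ × 6.3 × (34050)² = 1.118 × 10⁻⁵ × 6.3 × 1,159,402,500 ≈ 81,661.4 × g
Target RCF = 1.2 × 81,661.4 ≈ 97,993.7 × g
Your rotor: r = 141 mm = 14.1 cm
97,993.7 = 1.118 × 10⁻⁵ × 14.1 × N²
N² = 97,993.7 / (15.7638 × 10⁻⁵) = 621,637,549
N ≈ √621,637,549 ≈ 24,932.7

24900 RPM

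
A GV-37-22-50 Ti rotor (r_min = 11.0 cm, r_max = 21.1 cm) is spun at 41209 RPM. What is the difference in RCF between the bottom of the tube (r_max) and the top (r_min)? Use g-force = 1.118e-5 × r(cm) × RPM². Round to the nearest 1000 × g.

ΔRCF = 1.118 × 10⁻⁵ × (r_max − r_min) × N² = 1.118 × 10⁻⁵ × 10.1 × 1,698,181,681 ≈ 191,755.3

≈ 192000 ×g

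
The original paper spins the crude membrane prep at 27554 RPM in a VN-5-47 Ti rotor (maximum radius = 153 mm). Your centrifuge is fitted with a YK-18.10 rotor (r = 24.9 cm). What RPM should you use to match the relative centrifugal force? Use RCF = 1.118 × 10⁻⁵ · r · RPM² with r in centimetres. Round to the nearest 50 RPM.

21600 RPM

Original rotor: r = 153 mm = 15.3 cm
RCF_original = 1.118 × 10⁻⁵ × 15.3 × (27554)² = 1.118 × 10⁻⁵ × 15.3 × 759,222,916 ≈ 129,868.1 × g
129,868.1 = 1.118 × 10⁻⁵ × 24.9 × N²
N² = 129,868.1 / (27.8382 × 10⁻⁵) = 466,510,407
N ≈ √466,510,407 ≈ 21,598.9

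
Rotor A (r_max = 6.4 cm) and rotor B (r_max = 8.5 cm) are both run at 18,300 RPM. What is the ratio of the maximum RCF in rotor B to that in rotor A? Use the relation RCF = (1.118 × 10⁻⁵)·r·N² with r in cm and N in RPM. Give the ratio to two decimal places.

At fixed N, RCF ∝ r, so RCF_B/RCF_A = r_B/r_A = 8.5 / 6.4 = 1.3281.

1.33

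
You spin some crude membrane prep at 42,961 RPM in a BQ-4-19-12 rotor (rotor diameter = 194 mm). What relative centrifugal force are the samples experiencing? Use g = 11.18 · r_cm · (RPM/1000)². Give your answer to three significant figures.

RCF ≈ 200000 g

r = 194 mm / 2 = 97 mm = 9.7 cm
RCF = 11.18 × 9.7 × (42.961)² = 11.18 × 9.7 × 1,845.647521 ≈ 200,153.1 × g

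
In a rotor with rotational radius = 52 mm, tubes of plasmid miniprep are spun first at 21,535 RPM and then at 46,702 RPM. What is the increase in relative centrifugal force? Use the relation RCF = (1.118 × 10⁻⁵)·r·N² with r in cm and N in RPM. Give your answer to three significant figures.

r = 52 mm = 5.2 cm
RCF₁ = 1.118 × 10⁻⁵ × 5.2 × (21535)² = 1.118 × 10⁻⁵ × 5.2 × 463,756,225 ≈ 26,960.9 × g
RCF₂ = 1.118 × 10⁻⁵ × 5.2 × (46702)² = 1.118 × 10⁻⁵ × 5.2 × 2,181,076,804 ≈ 126,799.1 × g
Increase = 126,799.1 − 26,960.9 = 99,838.2

99800 ×g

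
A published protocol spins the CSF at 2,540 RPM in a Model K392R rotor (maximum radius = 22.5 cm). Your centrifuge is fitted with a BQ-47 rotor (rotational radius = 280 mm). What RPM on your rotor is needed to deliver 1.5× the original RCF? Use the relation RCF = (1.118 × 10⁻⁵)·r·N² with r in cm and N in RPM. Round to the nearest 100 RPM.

RCF_original = 1.118 × 10⁻⁵ × 22.5 × (2540)² = 1.118 × 10⁻⁵ × 22.5 × 6,451,600 ≈ 1,622.9 × g
Target RCF = 1.5 × 1,622.9 ≈ 2,434.4 × g
Your rotor: r = 280 mm = 28.0 cm
2,434.4 = 1.118 × 10⁻⁵ × 28 × N²
N² = 2,434.4 / (31.304 × 10⁻⁵) = 7,776,642
N ≈ √7,776,642 ≈ 2,788.7

2800 RPM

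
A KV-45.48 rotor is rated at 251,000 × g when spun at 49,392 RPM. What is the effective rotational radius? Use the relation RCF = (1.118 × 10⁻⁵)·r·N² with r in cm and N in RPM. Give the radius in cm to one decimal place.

251000 = 1.118 × 10⁻⁵ × r × (49392)²
r = 251000 / (1.118 × 10⁻⁵ × 2,439,569,664) = 251000 / 27274.39 ≈ 9.203 cm

9.2 cm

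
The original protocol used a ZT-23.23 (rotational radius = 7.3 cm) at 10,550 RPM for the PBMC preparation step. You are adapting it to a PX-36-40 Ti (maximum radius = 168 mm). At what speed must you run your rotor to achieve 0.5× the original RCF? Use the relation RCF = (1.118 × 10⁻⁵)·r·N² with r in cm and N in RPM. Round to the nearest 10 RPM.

RCF_original = 1.118 × 10⁻⁵ × 7.3 × (10550)² = 1.118 × 10⁻⁵ × 7.3 × 111,302,500 ≈ 9,083.8 × g
Target RCF = 0.5 × 9,083.8 ≈ 4,541.9 × g
Your rotor: r = 168 mm = 16.8 cm
4,541.9 = 1.118 × 10⁻⁵ × 16.8 × N²
N² = 4,541.9 / (18.7824 × 10⁻⁵) = 24,181,681
N ≈ √24,181,681 ≈ 4,917.5

≈ 4920 RPM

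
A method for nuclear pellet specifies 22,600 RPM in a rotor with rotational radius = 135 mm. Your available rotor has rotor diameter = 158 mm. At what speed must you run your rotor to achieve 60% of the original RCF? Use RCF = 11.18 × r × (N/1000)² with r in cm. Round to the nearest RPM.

22884 RPM

Original rotor: r = 135 mm = 13.5 cm
RCF_original = 11.18 × 13.5 × (22.6)² = 11.18 × 13.5 × 510.76 ≈ 77,089 × g
Target RCF = 0.6 × 77,089 ≈ 46,253.4 × g
Your rotor: r = 158 mm / 2 = 79 mm = 7.9 cm
46,253.4 = 11.18 × 7.9 × (N/1000)²
(N/1000)² = 46,253.4 / 88.322 = 523.6906
N = 1000 × √523.6906 ≈ 22,884.3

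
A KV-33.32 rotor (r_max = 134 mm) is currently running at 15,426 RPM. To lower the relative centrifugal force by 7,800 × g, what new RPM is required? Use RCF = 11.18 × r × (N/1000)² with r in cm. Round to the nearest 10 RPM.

r = 134 mm = 13.4 cm
Current RCF = 11.18 × 13.4 × (15.426)² = 11.18 × 13.4 × 237.961476 ≈ 35,649.5 × g
Target RCF = 35,649.5 − 7,800 = 27,849.5 × g
(N/1000)² = 27,849.5 / 149.812 = 185.8963
N = 1000 × √185.8963 ≈ 13,634.4

13630 RPM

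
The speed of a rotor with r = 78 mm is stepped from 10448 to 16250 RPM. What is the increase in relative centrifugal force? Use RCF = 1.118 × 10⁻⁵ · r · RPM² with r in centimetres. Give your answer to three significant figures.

r = 78 mm = 7.8 cm
RCF₁ = 1.118 × 10⁻⁵ × 7.8 × (10448)² = 1.118 × 10⁻⁵ × 7.8 × 109,160,704 ≈ 9,519.3 × g
RCF₂ = 1.118 × 10⁻⁵ × 7.8 × (16250)² = 1.118 × 10⁻⁵ × 7.8 × 264,062,500 ≈ 23,027.3 × g
Increase = 23,027.3 − 9,519.3 = 13,508

13500 × g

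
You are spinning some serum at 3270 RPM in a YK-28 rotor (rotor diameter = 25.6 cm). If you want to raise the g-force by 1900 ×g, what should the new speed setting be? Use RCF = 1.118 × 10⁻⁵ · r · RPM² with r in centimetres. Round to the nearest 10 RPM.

r = 25.6 / 2 = 12.8 cm
Current RCF = 1.118 × 10⁻⁵ × 12.8 × (3270)² = 1.118 × 10⁻⁵ × 12.8 × 10,692,900 ≈ 1,530.2 × g
Target RCF = 1,530.2 + 1,900 = 3,430.2 × g
N² = 3,430.2 / (14.3104 × 10⁻⁵) = 23,969,980
N ≈ √23,969,980 ≈ 4,895.9

≈ 4900 RPM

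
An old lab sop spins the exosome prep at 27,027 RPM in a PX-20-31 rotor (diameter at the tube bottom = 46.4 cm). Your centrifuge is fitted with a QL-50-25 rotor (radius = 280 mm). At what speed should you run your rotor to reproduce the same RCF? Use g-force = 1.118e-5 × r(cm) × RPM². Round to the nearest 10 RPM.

Original rotor: r = 46.4 / 2 = 23.2 cm
RCF_original = 1.118 × 10⁻⁵ × 23.2 × (27027)² = 1.118 × 10⁻⁵ × 23.2 × 730,458,729 ≈ 189,463.5 × g
Your rotor: r = 280 mm = 28.0 cm
189,463.5 = 1.118 × 10⁻⁵ × 28 × N²
N² = 189,463.5 / (31.304 × 10⁻⁵) = 605,237,350
N ≈ √605,237,350 ≈ 24,601.6

≈ 24600 RPM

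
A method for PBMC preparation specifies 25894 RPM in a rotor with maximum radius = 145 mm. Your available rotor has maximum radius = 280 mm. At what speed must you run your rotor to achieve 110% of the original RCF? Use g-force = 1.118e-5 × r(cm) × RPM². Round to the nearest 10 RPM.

19540 RPM

Original rotor: r = 145 mm = 14.5 cm
RCF_original = 1.118 × 10⁻⁵ × 14.5 × (25894)² = 1.118 × 10⁻⁵ × 14.5 × 670,499,236 ≈ 108,694.6 × g
Target RCF = 1.1 × 108,694.6 ≈ 119,564.1 × g
Your rotor: r = 280 mm = 28.0 cm
119,564.1 = 1.118 × 10⁻⁵ × 28 × N²
N² = 119,564.1 / (31.304 × 10⁻⁵) = 381,945,119
N ≈ √381,945,119 ≈ 19,543.4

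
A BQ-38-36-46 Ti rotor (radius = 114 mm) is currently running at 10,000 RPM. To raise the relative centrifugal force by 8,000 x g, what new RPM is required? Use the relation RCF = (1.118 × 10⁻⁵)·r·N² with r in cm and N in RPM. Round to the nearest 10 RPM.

≈ 12760 RPM

r = 114 mm = 11.4 cm
Current RCF = 1.118 × 10⁻⁵ × 11.4 × (10000)² = 1.118 × 10⁻⁵ × 11.4 × 100,000,000 ≈ 12,745.2 × g
Target RCF = 12,745.2 + 8,000 = 20,745.2 × g
N² = 20,745.2 / (12.7452 × 10⁻⁵) = 162,768,729
N ≈ √162,768,729 ≈ 12,758.1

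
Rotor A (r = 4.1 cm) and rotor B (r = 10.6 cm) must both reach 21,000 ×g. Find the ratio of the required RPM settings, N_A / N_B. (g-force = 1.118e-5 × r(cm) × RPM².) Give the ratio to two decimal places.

1.61

At fixed RCF, N ∝ 1/√r, so N_A/N_B = √(r_B/r_A) = √(10.6/4.1) = √2.585366 = 1.6079.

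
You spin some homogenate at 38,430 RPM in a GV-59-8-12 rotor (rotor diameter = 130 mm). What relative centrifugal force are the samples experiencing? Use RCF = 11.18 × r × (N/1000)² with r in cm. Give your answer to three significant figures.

r = 130 mm / 2 = 65 mm = 6.5 cm
RCF = 11.18 × 6.5 × (38.43)² = 11.18 × 6.5 × 1,476.8649 ≈ 107,323.8 × g

107000 x g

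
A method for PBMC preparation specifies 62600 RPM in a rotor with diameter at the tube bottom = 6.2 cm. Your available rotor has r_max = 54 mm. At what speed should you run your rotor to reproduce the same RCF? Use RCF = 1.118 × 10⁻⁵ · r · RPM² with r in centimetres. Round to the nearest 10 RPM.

Original rotor: r = 6.2 / 2 = 3.1 cm
RCF_original = 1.118 × 10⁻⁵ × 3.1 × (62600)² = 1.118 × 10⁻⁵ × 3.1 × 3,918,760,000 ≈ 135,816.4 × g
Your rotor: r = 54 mm = 5.4 cm
135,816.4 = 1.118 × 10⁻⁵ × 5.4 × N²
N² = 135,816.4 / (6.0372 × 10⁻⁵) = 2,249,658,782
N ≈ √2,249,658,782 ≈ 47,430.6

47430 RPM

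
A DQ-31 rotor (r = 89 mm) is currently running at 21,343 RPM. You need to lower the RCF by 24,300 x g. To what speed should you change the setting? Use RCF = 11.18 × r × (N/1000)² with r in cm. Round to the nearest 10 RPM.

r = 89 mm = 8.9 cm
Current RCF = 11.18 × 8.9 × (21.343)² = 11.18 × 8.9 × 455.523649 ≈ 45,325.5 × g
Target RCF = 45,325.5 − 24,300 = 21,025.5 × g
(N/1000)² = 21,025.5 / 99.502 = 211.3073
N = 1000 × √211.3073 ≈ 14,536.4

≈ 14540 RPM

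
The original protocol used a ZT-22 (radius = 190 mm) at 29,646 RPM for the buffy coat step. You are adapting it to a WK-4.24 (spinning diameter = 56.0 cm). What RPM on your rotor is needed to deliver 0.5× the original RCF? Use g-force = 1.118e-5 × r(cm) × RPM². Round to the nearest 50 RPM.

≈ 17250 RPM

Original rotor: r = 190 mm = 19.0 cm
RCF = 1.118 × 10⁻⁵ × r × N²
RCF_original = 1.118 × 10⁻⁵ × 19 × (29646)² = 1.118 × 10⁻⁵ × 19 × 878,885,316 ≈ 186,692.8 × g
Target RCF = 0.5 × 186,692.8 ≈ 93,346.4 × g
Your rotor: r = 56.0 / 2 = 28 cm
93,346.4 = 1.118 × 10⁻⁵ × 28 × N²
N² = 93,346.4 / (31.304 × 10⁻⁵) = 298,193,202
N ≈ √298,193,202 ≈ 17,268.3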